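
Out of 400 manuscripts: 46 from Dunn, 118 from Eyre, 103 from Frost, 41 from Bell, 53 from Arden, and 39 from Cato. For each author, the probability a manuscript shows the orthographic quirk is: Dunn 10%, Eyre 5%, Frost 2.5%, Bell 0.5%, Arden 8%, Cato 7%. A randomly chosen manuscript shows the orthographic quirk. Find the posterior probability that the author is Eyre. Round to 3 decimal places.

Prior × likelihood for each hypothesis:
  Dunn: 0.115 × 0.1 = 0.0115
  Eyre: 0.295 × 0.05 = 0.01475
  Frost: 0.2575 × 0.025 = 0.0064375
  Bell: 0.1025 × 0.005 = 0.0005125
  Arden: 0.1325 × 0.08 = 0.0106
  Cato: 0.0975 × 0.07 = 0.006825
Total = 0.050625.
P(Eyre | evidence) = 0.01475 / 0.050625 ≈ 0.291.

0.291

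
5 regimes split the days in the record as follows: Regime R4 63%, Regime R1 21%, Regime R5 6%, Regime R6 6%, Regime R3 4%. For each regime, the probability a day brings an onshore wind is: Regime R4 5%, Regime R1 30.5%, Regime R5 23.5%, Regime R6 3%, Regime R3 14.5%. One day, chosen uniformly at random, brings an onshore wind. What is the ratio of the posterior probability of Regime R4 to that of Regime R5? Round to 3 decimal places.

Unnormalized posteriors (prior × likelihood):
  Regime R4: 0.63 × 0.05 = 0.0315
  Regime R1: 0.21 × 0.305 = 0.06405
  Regime R5: 0.06 × 0.235 = 0.0141
  Regime R6: 0.06 × 0.03 = 0.0018
  Regime R3: 0.04 × 0.145 = 0.0058
Normalizing constant = 0.11725.
The ratio is 0.0315 / 0.0141 (the normalizer cancels) = 2.234.

2.234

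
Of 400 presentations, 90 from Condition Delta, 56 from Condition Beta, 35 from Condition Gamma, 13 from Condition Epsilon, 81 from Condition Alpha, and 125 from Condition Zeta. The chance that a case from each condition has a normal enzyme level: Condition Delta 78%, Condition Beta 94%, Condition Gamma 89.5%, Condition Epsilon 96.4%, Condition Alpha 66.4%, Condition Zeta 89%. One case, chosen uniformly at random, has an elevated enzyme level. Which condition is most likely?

Condition Alpha

Taking complements, P(elevated | each) = Condition Delta 0.22, Condition Beta 0.06, Condition Gamma 0.105, Condition Epsilon 0.036, Condition Alpha 0.336, Condition Zeta 0.11.
Prior × likelihood for each hypothesis:
  Condition Delta: 0.225 × 0.22 = 0.0495
  Condition Beta: 0.14 × 0.06 = 0.0084
  Condition Gamma: 0.0875 × 0.105 = 0.0091875
  Condition Epsilon: 0.0325 × 0.036 = 0.00117
  Condition Alpha: 0.2025 × 0.336 = 0.06804
  Condition Zeta: 0.3125 × 0.11 = 0.034375
Sum = 0.1706725.
Largest term belongs to Condition Alpha, so Condition Alpha is most probable.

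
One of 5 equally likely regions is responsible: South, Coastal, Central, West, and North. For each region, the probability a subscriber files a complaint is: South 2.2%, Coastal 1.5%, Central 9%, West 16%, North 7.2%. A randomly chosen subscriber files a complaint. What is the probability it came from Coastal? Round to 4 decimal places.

Since the prior is uniform, the posterior is proportional to the likelihood:
  South: 0.022
  Coastal: 0.015
  Central: 0.09
  West: 0.16
  North: 0.072
Total = 0.359.
P(Coastal | evidence) = 0.015 / 0.359 ≈ 0.0418.

0.0418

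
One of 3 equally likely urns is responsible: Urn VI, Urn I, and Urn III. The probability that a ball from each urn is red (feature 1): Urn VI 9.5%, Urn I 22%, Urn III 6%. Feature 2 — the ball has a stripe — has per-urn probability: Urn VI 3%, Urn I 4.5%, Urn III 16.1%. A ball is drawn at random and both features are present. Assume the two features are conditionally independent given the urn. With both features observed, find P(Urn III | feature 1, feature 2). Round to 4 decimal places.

Since the prior is uniform, the posterior is proportional to the likelihood:
  Urn VI: 0.095 × 0.03 = 0.00285
  Urn I: 0.22 × 0.045 = 0.0099
  Urn III: 0.06 × 0.161 = 0.00966
Total = 0.02241.
P(Urn III | evidence) = 0.00966 / 0.02241 ≈ 0.4311.

0.4311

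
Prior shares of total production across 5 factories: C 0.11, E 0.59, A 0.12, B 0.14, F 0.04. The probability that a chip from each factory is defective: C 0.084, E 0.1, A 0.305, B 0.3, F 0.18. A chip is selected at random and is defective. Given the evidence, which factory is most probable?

By Bayes' rule, posterior ∝ prior × likelihood:
  C: 0.11 × 0.084 = 0.00924
  E: 0.59 × 0.1 = 0.059
  A: 0.12 × 0.305 = 0.0366
  B: 0.14 × 0.3 = 0.042
  F: 0.04 × 0.18 = 0.0072
Sum = 0.15404.
Largest term belongs to E, so E is most probable.

E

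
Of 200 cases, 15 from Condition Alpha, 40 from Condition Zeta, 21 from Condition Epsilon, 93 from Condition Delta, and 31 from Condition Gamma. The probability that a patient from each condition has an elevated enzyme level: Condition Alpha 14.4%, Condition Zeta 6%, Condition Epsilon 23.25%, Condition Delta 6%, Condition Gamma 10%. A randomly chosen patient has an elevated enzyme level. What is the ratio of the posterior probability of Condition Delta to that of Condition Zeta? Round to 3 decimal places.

Unnormalized posteriors (prior × likelihood):
  Condition Alpha: 0.075 × 0.144 = 0.0108
  Condition Zeta: 0.2 × 0.06 = 0.012
  Condition Epsilon: 0.105 × 0.2325 = 0.0244125
  Condition Delta: 0.465 × 0.06 = 0.0279
  Condition Gamma: 0.155 × 0.1 = 0.0155
Sum = 0.0906125.
The ratio is 0.0279 / 0.012 (the normalizer cancels) = 2.325.

2.325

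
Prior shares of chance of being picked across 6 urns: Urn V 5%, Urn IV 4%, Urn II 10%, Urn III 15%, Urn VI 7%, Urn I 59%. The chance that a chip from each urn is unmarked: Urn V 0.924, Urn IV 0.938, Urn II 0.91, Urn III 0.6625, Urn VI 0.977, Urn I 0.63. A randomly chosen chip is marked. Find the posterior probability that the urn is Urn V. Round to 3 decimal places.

0.013

Taking complements, P(marked | each) = Urn V 0.076, Urn IV 0.062, Urn II 0.09, Urn III 0.3375, Urn VI 0.023, Urn I 0.37.
Unnormalized posteriors (prior × likelihood):
  Urn V: 0.05 × 0.076 = 0.0038
  Urn IV: 0.04 × 0.062 = 0.00248
  Urn II: 0.1 × 0.09 = 0.009
  Urn III: 0.15 × 0.3375 = 0.050625
  Urn VI: 0.07 × 0.023 = 0.00161
  Urn I: 0.59 × 0.37 = 0.2183
Total = 0.285815.
P(Urn V | evidence) = 0.0038 / 0.285815 ≈ 0.013.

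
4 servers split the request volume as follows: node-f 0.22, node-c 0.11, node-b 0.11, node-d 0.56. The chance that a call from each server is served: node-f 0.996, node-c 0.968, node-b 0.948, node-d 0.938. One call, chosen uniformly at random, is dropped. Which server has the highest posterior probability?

node-d

Taking complements, P(dropped | each) = node-f 0.004, node-c 0.032, node-b 0.052, node-d 0.062.
Compute prior × likelihood for every hypothesis:
  node-f: 0.22 × 0.004 = 0.00088
  node-c: 0.11 × 0.032 = 0.00352
  node-b: 0.11 × 0.052 = 0.00572
  node-d: 0.56 × 0.062 = 0.03472
Sum = 0.04484.
Largest term belongs to node-d, so node-d is most probable.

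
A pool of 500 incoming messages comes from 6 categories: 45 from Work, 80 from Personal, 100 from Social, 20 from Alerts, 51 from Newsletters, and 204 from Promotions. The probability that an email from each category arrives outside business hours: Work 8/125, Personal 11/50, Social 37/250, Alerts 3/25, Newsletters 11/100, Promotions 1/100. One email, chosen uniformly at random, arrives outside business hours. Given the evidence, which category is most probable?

By Bayes' rule, posterior ∝ prior × likelihood:
  Work: 0.09 × 0.064 = 0.00576
  Personal: 0.16 × 0.22 = 0.0352
  Social: 0.2 × 0.148 = 0.0296
  Alerts: 0.04 × 0.12 = 0.0048
  Newsletters: 0.102 × 0.11 = 0.01122
  Promotions: 0.408 × 0.01 = 0.00408
Total = 0.09066.
Largest term belongs to Personal, so Personal is most probable.

Personal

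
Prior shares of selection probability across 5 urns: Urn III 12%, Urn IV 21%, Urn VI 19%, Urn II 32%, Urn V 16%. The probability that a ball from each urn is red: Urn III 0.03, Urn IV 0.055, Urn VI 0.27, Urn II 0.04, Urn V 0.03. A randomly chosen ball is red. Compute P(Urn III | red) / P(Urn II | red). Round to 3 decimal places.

0.281

Compute prior × likelihood for every hypothesis:
  Urn III: 0.12 × 0.03 = 0.0036
  Urn IV: 0.21 × 0.055 = 0.01155
  Urn VI: 0.19 × 0.27 = 0.0513
  Urn II: 0.32 × 0.04 = 0.0128
  Urn V: 0.16 × 0.03 = 0.0048
Sum = 0.08405.
The ratio is 0.0036 / 0.0128 (the normalizer cancels) = 0.281.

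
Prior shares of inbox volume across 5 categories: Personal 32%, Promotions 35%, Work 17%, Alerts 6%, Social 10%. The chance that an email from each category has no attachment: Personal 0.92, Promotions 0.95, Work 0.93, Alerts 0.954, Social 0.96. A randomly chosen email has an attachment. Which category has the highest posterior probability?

Personal

Taking complements, P(attachment | each) = Personal 0.08, Promotions 0.05, Work 0.07, Alerts 0.046, Social 0.04.
Prior × likelihood for each hypothesis:
  Personal: 0.32 × 0.08 = 0.0256
  Promotions: 0.35 × 0.05 = 0.0175
  Work: 0.17 × 0.07 = 0.0119
  Alerts: 0.06 × 0.046 = 0.00276
  Social: 0.1 × 0.04 = 0.004
Normalizing constant = 0.06176.
Largest term belongs to Personal, so Personal is most probable.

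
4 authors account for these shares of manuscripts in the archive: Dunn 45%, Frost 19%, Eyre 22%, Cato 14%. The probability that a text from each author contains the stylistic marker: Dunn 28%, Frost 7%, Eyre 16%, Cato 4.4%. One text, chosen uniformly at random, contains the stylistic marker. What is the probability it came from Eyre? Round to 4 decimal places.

Unnormalized posteriors (prior × likelihood):
  Dunn: 0.45 × 0.28 = 0.126
  Frost: 0.19 × 0.07 = 0.0133
  Eyre: 0.22 × 0.16 = 0.0352
  Cato: 0.14 × 0.044 = 0.00616
Sum = 0.18066.
P(Eyre | evidence) = 0.0352 / 0.18066 ≈ 0.1948.

0.1948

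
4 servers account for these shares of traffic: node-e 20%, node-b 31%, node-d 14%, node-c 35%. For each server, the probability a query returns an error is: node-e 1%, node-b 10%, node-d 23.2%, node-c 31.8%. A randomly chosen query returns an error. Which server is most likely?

node-c

Compute prior × likelihood for every hypothesis:
  node-e: 0.2 × 0.01 = 0.002
  node-b: 0.31 × 0.1 = 0.031
  node-d: 0.14 × 0.232 = 0.03248
  node-c: 0.35 × 0.318 = 0.1113
Total = 0.17678.
Largest term belongs to node-c, so node-c is most probable.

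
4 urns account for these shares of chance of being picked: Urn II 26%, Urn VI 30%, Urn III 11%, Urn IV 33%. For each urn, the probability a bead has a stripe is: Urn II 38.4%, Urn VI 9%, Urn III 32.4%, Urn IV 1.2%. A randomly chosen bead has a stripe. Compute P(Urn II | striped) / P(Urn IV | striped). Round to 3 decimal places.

25.212

By Bayes' rule, posterior ∝ prior × likelihood:
  Urn II: 0.26 × 0.384 = 0.09984
  Urn VI: 0.3 × 0.09 = 0.027
  Urn III: 0.11 × 0.324 = 0.03564
  Urn IV: 0.33 × 0.012 = 0.00396
Normalizing constant = 0.16644.
The ratio is 0.09984 / 0.00396 (the normalizer cancels) = 25.212.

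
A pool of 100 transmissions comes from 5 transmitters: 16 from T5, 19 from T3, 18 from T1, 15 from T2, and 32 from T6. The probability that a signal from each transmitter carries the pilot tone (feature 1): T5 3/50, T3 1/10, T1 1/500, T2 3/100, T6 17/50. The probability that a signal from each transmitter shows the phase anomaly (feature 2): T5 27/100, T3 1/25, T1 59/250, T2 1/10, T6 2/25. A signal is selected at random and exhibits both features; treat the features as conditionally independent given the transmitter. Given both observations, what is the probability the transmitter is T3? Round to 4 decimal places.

Compute prior × likelihood for every hypothesis:
  T5: 0.16 × 0.06 × 0.27 = 0.002592
  T3: 0.19 × 0.1 × 0.04 = 0.00076
  T1: 0.18 × 0.002 × 0.236 = 0.00008496
  T2: 0.15 × 0.03 × 0.1 = 0.00045
  T6: 0.32 × 0.34 × 0.08 = 0.008704
Sum = 0.01259096.
P(T3 | evidence) = 0.00076 / 0.01259096 ≈ 0.0604.

0.0604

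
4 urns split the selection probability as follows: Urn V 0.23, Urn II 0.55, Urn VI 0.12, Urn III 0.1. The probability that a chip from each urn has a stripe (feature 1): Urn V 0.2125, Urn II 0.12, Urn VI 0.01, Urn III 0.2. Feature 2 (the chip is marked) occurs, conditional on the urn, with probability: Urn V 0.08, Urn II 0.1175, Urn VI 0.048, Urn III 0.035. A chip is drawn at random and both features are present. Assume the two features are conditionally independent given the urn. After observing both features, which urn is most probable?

Prior × likelihood for each hypothesis:
  Urn V: 0.23 × 0.2125 × 0.08 = 0.00391
  Urn II: 0.55 × 0.12 × 0.1175 = 0.007755
  Urn VI: 0.12 × 0.01 × 0.048 = 0.0000576
  Urn III: 0.1 × 0.2 × 0.035 = 0.0007
Normalizing constant = 0.0124226.
Largest term belongs to Urn II, so Urn II is most probable.

Urn II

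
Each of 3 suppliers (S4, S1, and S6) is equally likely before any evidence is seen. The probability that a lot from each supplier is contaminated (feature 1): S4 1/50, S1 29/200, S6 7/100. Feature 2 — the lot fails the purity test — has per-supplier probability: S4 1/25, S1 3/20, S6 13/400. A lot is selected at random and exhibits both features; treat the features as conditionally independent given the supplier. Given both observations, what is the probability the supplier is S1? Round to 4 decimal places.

0.8761

Since the prior is uniform, the posterior is proportional to the likelihood:
  S4: 0.02 × 0.04 = 0.0008
  S1: 0.145 × 0.15 = 0.02175
  S6: 0.07 × 0.0325 = 0.002275
Normalizing constant = 0.024825.
P(S1 | evidence) = 0.02175 / 0.024825 ≈ 0.8761.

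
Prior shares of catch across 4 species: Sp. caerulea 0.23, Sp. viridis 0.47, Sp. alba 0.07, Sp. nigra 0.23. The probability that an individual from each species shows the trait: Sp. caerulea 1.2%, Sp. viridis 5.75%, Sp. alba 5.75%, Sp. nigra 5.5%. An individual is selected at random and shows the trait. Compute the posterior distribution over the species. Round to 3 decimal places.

Compute prior × likelihood for every hypothesis:
  Sp. caerulea: 0.23 × 0.012 = 0.00276
  Sp. viridis: 0.47 × 0.0575 = 0.027025
  Sp. alba: 0.07 × 0.0575 = 0.004025
  Sp. nigra: 0.23 × 0.055 = 0.01265
Normalizing constant = 0.04646.
P(Sp. caerulea | trait) = 0.00276/0.04646 ≈ 0.059
P(Sp. viridis | trait) = 0.027025/0.04646 ≈ 0.582
P(Sp. alba | trait) = 0.004025/0.04646 ≈ 0.087
P(Sp. nigra | trait) = 0.01265/0.04646 ≈ 0.272
(Check: 0.059+0.582+0.087+0.272 = 1.000.)

Sp. caerulea 0.059, Sp. viridis 0.582, Sp. alba 0.087, Sp. nigra 0.272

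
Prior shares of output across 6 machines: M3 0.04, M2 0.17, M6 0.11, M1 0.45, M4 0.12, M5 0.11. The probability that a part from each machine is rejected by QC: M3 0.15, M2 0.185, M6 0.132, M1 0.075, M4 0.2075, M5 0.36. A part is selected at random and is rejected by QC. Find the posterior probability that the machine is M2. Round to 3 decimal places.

By Bayes' rule, posterior ∝ prior × likelihood:
  M3: 0.04 × 0.15 = 0.006
  M2: 0.17 × 0.185 = 0.03145
  M6: 0.11 × 0.132 = 0.01452
  M1: 0.45 × 0.075 = 0.03375
  M4: 0.12 × 0.2075 = 0.0249
  M5: 0.11 × 0.36 = 0.0396
Sum = 0.15022.
P(M2 | evidence) = 0.03145 / 0.15022 ≈ 0.209.

0.209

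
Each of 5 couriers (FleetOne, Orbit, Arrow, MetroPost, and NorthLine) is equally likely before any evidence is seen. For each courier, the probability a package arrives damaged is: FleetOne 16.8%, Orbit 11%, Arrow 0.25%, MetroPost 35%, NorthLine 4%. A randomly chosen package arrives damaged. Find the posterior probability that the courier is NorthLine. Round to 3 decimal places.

0.060

Since the prior is uniform, the posterior is proportional to the likelihood:
  FleetOne: 0.168
  Orbit: 0.11
  Arrow: 0.0025
  MetroPost: 0.35
  NorthLine: 0.04
Total = 0.6705.
P(NorthLine | evidence) = 0.04 / 0.6705 ≈ 0.060.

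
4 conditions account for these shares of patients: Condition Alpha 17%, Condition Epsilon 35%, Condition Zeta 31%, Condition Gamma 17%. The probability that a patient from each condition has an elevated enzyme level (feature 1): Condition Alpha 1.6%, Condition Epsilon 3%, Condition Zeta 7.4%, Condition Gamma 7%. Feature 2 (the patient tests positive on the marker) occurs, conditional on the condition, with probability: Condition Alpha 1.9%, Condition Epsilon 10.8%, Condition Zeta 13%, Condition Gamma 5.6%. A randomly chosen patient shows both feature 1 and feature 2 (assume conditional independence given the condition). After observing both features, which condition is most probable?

Condition Zeta

By Bayes' rule, posterior ∝ prior × likelihood:
  Condition Alpha: 0.17 × 0.016 × 0.019 = 0.00005168
  Condition Epsilon: 0.35 × 0.03 × 0.108 = 0.001134
  Condition Zeta: 0.31 × 0.074 × 0.13 = 0.0029822
  Condition Gamma: 0.17 × 0.07 × 0.056 = 0.0006664
Total = 0.00483428.
Largest term belongs to Condition Zeta, so Condition Zeta is most probable.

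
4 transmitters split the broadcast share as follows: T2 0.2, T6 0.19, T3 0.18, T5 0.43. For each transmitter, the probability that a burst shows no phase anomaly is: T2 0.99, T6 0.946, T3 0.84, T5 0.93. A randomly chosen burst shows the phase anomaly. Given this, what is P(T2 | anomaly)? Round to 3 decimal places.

0.028

Taking complements, P(anomaly | each) = T2 0.01, T6 0.054, T3 0.16, T5 0.07.
Prior × likelihood for each hypothesis:
  T2: 0.2 × 0.01 = 0.002
  T6: 0.19 × 0.054 = 0.01026
  T3: 0.18 × 0.16 = 0.0288
  T5: 0.43 × 0.07 = 0.0301
Total = 0.07116.
P(T2 | evidence) = 0.002 / 0.07116 ≈ 0.028.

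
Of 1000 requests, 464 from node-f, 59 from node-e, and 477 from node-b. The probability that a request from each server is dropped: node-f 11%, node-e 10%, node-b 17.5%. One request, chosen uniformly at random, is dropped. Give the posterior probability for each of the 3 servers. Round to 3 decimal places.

node-f 0.363, node-e 0.042, node-b 0.594

Prior × likelihood for each hypothesis:
  node-f: 0.464 × 0.11 = 0.05104
  node-e: 0.059 × 0.1 = 0.0059
  node-b: 0.477 × 0.175 = 0.083475
Sum = 0.140415.
P(node-f | dropped) = 0.05104/0.140415 ≈ 0.363
P(node-e | dropped) = 0.0059/0.140415 ≈ 0.042
P(node-b | dropped) = 0.083475/0.140415 ≈ 0.594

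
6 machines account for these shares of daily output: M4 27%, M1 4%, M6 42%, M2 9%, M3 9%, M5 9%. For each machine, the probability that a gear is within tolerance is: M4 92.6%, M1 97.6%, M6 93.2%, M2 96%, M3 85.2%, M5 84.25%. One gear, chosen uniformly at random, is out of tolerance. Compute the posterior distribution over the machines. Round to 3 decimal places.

M4 0.248, M1 0.012, M6 0.354, M2 0.045, M3 0.165, M5 0.176

Taking complements, P(oversize | each) = M4 0.074, M1 0.024, M6 0.068, M2 0.04, M3 0.148, M5 0.1575.
By Bayes' rule, posterior ∝ prior × likelihood:
  M4: 0.27 × 0.074 = 0.01998
  M1: 0.04 × 0.024 = 0.00096
  M6: 0.42 × 0.068 = 0.02856
  M2: 0.09 × 0.04 = 0.0036
  M3: 0.09 × 0.148 = 0.01332
  M5: 0.09 × 0.1575 = 0.014175
Normalizing constant = 0.080595.
P(M4 | oversize) = 0.01998/0.080595 ≈ 0.248
P(M1 | oversize) = 0.00096/0.080595 ≈ 0.012
P(M6 | oversize) = 0.02856/0.080595 ≈ 0.354
P(M2 | oversize) = 0.0036/0.080595 ≈ 0.045
P(M3 | oversize) = 0.01332/0.080595 ≈ 0.165
P(M5 | oversize) = 0.014175/0.080595 ≈ 0.176
(Check: 0.248+0.012+0.354+0.045+0.165+0.176 = 1.000.)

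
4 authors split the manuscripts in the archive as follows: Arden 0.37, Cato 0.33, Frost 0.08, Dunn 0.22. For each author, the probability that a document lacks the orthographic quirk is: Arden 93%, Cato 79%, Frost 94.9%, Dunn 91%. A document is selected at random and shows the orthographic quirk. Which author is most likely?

Cato

Taking complements, P(quirk | each) = Arden 0.07, Cato 0.21, Frost 0.051, Dunn 0.09.
Prior × likelihood for each hypothesis:
  Arden: 0.37 × 0.07 = 0.0259
  Cato: 0.33 × 0.21 = 0.0693
  Frost: 0.08 × 0.051 = 0.00408
  Dunn: 0.22 × 0.09 = 0.0198
Total = 0.11908.
Largest term belongs to Cato, so Cato is most probable.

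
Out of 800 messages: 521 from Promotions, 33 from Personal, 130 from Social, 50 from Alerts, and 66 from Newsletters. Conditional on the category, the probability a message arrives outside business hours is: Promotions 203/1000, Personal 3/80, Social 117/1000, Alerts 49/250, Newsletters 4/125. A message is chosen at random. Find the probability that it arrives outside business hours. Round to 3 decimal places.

0.168

Compute prior × likelihood for every hypothesis:
  Promotions: 0.65125 × 0.203 = 0.13220375
  Personal: 0.04125 × 0.0375 = 0.001546875
  Social: 0.1625 × 0.117 = 0.0190125
  Alerts: 0.0625 × 0.196 = 0.01225
  Newsletters: 0.0825 × 0.032 = 0.00264
P(off-hours) = 0.13220375 + 0.001546875 + 0.0190125 + 0.01225 + 0.00264 = 0.167653125 → 0.168.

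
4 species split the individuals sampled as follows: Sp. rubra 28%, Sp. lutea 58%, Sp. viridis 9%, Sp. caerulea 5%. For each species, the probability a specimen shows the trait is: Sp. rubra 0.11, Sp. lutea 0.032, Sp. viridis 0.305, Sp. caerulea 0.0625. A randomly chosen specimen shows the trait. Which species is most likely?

By Bayes' rule, posterior ∝ prior × likelihood:
  Sp. rubra: 0.28 × 0.11 = 0.0308
  Sp. lutea: 0.58 × 0.032 = 0.01856
  Sp. viridis: 0.09 × 0.305 = 0.02745
  Sp. caerulea: 0.05 × 0.0625 = 0.003125
Sum = 0.079935.
Largest term belongs to Sp. rubra, so Sp. rubra is most probable.

Sp. rubra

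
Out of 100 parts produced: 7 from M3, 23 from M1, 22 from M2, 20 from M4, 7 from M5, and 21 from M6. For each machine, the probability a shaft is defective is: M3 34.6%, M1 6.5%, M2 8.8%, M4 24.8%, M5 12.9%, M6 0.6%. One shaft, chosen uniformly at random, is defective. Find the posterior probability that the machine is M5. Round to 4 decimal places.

By Bayes' rule, posterior ∝ prior × likelihood:
  M3: 0.07 × 0.346 = 0.02422
  M1: 0.23 × 0.065 = 0.01495
  M2: 0.22 × 0.088 = 0.01936
  M4: 0.2 × 0.248 = 0.0496
  M5: 0.07 × 0.129 = 0.00903
  M6: 0.21 × 0.006 = 0.00126
Total = 0.11842.
P(M5 | evidence) = 0.00903 / 0.11842 ≈ 0.0763.

0.0763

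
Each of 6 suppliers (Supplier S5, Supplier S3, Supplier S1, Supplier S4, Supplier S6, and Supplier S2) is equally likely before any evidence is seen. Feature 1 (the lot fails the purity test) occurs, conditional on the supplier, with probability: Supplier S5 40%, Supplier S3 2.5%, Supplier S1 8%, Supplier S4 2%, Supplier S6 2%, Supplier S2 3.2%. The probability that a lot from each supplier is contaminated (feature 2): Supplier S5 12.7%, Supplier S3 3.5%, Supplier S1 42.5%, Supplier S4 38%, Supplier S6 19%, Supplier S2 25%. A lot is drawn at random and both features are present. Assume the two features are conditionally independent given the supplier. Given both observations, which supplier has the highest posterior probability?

Supplier S5

Since the prior is uniform, the posterior is proportional to the likelihood:
  Supplier S5: 0.4 × 0.127 = 0.0508
  Supplier S3: 0.025 × 0.035 = 0.000875
  Supplier S1: 0.08 × 0.425 = 0.034
  Supplier S4: 0.02 × 0.38 = 0.0076
  Supplier S6: 0.02 × 0.19 = 0.0038
  Supplier S2: 0.032 × 0.25 = 0.008
Total = 0.105075.
Largest term belongs to Supplier S5, so Supplier S5 is most probable.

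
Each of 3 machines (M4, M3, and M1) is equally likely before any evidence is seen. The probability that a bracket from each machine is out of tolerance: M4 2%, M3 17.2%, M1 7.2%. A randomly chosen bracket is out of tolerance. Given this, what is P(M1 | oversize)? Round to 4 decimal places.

Since the prior is uniform, the posterior is proportional to the likelihood:
  M4: 0.02
  M3: 0.172
  M1: 0.072
Sum = 0.264.
P(M1 | evidence) = 0.072 / 0.264 ≈ 0.2727.

0.2727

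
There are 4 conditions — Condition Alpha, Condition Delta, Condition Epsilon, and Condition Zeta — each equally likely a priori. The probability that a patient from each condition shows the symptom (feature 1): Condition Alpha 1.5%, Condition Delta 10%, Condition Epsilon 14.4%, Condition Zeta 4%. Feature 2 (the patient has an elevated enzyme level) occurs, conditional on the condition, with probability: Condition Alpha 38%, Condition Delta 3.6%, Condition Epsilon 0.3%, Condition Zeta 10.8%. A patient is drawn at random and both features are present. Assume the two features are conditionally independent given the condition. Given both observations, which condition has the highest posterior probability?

With a uniform prior (1/4 each), posterior ∝ likelihood:
  Condition Alpha: 0.015 × 0.38 = 0.0057
  Condition Delta: 0.1 × 0.036 = 0.0036
  Condition Epsilon: 0.144 × 0.003 = 0.000432
  Condition Zeta: 0.04 × 0.108 = 0.00432
Normalizing constant = 0.014052.
Largest term belongs to Condition Alpha, so Condition Alpha is most probable.

Condition Alpha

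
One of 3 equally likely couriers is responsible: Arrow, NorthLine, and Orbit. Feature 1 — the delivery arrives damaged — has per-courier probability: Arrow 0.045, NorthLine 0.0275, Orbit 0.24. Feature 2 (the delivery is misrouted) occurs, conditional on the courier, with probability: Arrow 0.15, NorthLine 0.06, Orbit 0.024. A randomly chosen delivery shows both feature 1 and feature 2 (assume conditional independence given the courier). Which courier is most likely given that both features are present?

Arrow

With a uniform prior (1/3 each), posterior ∝ likelihood:
  Arrow: 0.045 × 0.15 = 0.00675
  NorthLine: 0.0275 × 0.06 = 0.00165
  Orbit: 0.24 × 0.024 = 0.00576
Total = 0.01416.
Largest term belongs to Arrow, so Arrow is most probable.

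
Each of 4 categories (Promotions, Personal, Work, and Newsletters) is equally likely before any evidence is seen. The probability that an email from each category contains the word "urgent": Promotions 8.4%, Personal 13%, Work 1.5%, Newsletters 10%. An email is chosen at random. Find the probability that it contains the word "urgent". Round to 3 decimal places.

Since the prior is uniform, the posterior is proportional to the likelihood:
  Promotions: 0.084
  Personal: 0.13
  Work: 0.015
  Newsletters: 0.1
P(urgent-flag) = (1/4) × (0.084 + 0.13 + 0.015 + 0.1) = 0.329/4 ≈ 0.082.

0.082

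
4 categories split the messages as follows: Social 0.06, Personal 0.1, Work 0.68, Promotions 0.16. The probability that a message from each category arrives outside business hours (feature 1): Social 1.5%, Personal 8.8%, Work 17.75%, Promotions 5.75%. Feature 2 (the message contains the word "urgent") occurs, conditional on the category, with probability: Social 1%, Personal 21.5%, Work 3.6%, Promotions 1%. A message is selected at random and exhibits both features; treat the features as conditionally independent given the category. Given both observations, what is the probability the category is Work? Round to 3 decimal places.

0.686

By Bayes' rule, posterior ∝ prior × likelihood:
  Social: 0.06 × 0.015 × 0.01 = 0.000009
  Personal: 0.1 × 0.088 × 0.215 = 0.001892
  Work: 0.68 × 0.1775 × 0.036 = 0.0043452
  Promotions: 0.16 × 0.0575 × 0.01 = 0.000092
Normalizing constant = 0.0063382.
P(Work | evidence) = 0.0043452 / 0.0063382 ≈ 0.686.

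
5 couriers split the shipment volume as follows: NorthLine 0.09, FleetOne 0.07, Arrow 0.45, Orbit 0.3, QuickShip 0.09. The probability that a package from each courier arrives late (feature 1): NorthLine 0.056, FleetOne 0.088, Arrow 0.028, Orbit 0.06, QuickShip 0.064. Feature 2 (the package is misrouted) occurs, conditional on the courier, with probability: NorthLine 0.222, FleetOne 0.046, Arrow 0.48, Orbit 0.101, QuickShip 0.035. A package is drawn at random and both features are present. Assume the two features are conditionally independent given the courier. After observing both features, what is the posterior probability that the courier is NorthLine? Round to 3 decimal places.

0.118

Unnormalized posteriors (prior × likelihood):
  NorthLine: 0.09 × 0.056 × 0.222 = 0.00111888
  FleetOne: 0.07 × 0.088 × 0.046 = 0.00028336
  Arrow: 0.45 × 0.028 × 0.48 = 0.006048
  Orbit: 0.3 × 0.06 × 0.101 = 0.001818
  QuickShip: 0.09 × 0.064 × 0.035 = 0.0002016
Normalizing constant = 0.00946984.
P(NorthLine | evidence) = 0.00111888 / 0.00946984 ≈ 0.118.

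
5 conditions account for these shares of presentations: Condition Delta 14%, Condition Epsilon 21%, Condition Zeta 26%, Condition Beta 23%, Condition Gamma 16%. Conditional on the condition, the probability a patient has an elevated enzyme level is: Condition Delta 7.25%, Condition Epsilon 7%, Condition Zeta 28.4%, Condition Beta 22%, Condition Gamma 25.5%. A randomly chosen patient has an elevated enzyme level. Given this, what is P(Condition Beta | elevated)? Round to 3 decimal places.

0.266

By Bayes' rule, posterior ∝ prior × likelihood:
  Condition Delta: 0.14 × 0.0725 = 0.01015
  Condition Epsilon: 0.21 × 0.07 = 0.0147
  Condition Zeta: 0.26 × 0.284 = 0.07384
  Condition Beta: 0.23 × 0.22 = 0.0506
  Condition Gamma: 0.16 × 0.255 = 0.0408
Sum = 0.19009.
P(Condition Beta | evidence) = 0.0506 / 0.19009 ≈ 0.266.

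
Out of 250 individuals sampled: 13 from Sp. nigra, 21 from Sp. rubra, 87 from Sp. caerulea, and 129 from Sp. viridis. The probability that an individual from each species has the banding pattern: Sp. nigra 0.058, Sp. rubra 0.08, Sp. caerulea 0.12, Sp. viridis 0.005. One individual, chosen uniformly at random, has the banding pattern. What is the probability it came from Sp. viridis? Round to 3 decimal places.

Prior × likelihood for each hypothesis:
  Sp. nigra: 0.052 × 0.058 = 0.003016
  Sp. rubra: 0.084 × 0.08 = 0.00672
  Sp. caerulea: 0.348 × 0.12 = 0.04176
  Sp. viridis: 0.516 × 0.005 = 0.00258
Total = 0.054076.
P(Sp. viridis | evidence) = 0.00258 / 0.054076 ≈ 0.048.

0.048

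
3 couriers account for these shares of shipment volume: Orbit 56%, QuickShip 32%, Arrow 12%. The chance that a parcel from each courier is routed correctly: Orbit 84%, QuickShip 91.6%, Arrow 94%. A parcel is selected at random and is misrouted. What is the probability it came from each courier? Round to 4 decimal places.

Orbit 0.7245, QuickShip 0.2173, Arrow 0.0582

Taking complements, P(misrouted | each) = Orbit 0.16, QuickShip 0.084, Arrow 0.06.
By Bayes' rule, posterior ∝ prior × likelihood:
  Orbit: 0.56 × 0.16 = 0.0896
  QuickShip: 0.32 × 0.084 = 0.02688
  Arrow: 0.12 × 0.06 = 0.0072
Normalizing constant = 0.12368.
P(Orbit | misrouted) = 0.0896/0.12368 ≈ 0.7245
P(QuickShip | misrouted) = 0.02688/0.12368 ≈ 0.2173
P(Arrow | misrouted) = 0.0072/0.12368 ≈ 0.0582
(Check: 0.7245+0.2173+0.0582 = 1.0000.)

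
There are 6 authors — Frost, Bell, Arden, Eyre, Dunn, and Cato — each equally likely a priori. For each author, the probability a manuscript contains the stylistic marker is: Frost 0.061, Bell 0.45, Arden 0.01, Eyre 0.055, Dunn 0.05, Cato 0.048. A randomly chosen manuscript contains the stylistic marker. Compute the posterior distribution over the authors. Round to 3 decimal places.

Frost 0.091, Bell 0.668, Arden 0.015, Eyre 0.082, Dunn 0.074, Cato 0.071

Since the prior is uniform, the posterior is proportional to the likelihood:
  Frost: 0.061
  Bell: 0.45
  Arden: 0.01
  Eyre: 0.055
  Dunn: 0.05
  Cato: 0.048
Total = 0.674.
P(Frost | marker) = 0.061/0.674 ≈ 0.091
P(Bell | marker) = 0.45/0.674 ≈ 0.668
P(Arden | marker) = 0.01/0.674 ≈ 0.015
P(Eyre | marker) = 0.055/0.674 ≈ 0.082
P(Dunn | marker) = 0.05/0.674 ≈ 0.074
P(Cato | marker) = 0.048/0.674 ≈ 0.071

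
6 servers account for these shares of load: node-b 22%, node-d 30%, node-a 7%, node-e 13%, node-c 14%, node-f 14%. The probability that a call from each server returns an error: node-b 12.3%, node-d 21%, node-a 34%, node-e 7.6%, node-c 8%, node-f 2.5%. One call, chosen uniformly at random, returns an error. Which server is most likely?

node-d

Compute prior × likelihood for every hypothesis:
  node-b: 0.22 × 0.123 = 0.02706
  node-d: 0.3 × 0.21 = 0.063
  node-a: 0.07 × 0.34 = 0.0238
  node-e: 0.13 × 0.076 = 0.00988
  node-c: 0.14 × 0.08 = 0.0112
  node-f: 0.14 × 0.025 = 0.0035
Sum = 0.13844.
Largest term belongs to node-d, so node-d is most probable.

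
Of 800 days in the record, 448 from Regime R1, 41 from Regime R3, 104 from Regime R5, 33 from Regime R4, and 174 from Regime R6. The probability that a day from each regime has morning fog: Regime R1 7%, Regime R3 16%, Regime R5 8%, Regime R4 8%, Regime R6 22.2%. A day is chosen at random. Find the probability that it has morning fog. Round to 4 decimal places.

0.1094

Compute prior × likelihood for every hypothesis:
  Regime R1: 0.56 × 0.07 = 0.0392
  Regime R3: 0.05125 × 0.16 = 0.0082
  Regime R5: 0.13 × 0.08 = 0.0104
  Regime R4: 0.04125 × 0.08 = 0.0033
  Regime R6: 0.2175 × 0.222 = 0.048285
P(fog) = 0.0392 + 0.0082 + 0.0104 + 0.0033 + 0.048285 = 0.109385 → 0.1094.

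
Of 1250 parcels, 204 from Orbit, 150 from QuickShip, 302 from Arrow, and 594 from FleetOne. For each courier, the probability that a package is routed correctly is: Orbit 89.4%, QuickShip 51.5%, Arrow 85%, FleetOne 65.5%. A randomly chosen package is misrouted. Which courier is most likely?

FleetOne

Taking complements, P(misrouted | each) = Orbit 0.106, QuickShip 0.485, Arrow 0.15, FleetOne 0.345.
By Bayes' rule, posterior ∝ prior × likelihood:
  Orbit: 0.1632 × 0.106 = 0.0172992
  QuickShip: 0.12 × 0.485 = 0.0582
  Arrow: 0.2416 × 0.15 = 0.03624
  FleetOne: 0.4752 × 0.345 = 0.163944
Sum = 0.2756832.
Largest term belongs to FleetOne, so FleetOne is most probable.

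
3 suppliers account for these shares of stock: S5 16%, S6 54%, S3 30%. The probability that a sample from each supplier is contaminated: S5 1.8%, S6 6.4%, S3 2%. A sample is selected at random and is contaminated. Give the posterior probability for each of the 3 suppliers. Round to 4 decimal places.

S5 0.0663, S6 0.7956, S3 0.1381

By Bayes' rule, posterior ∝ prior × likelihood:
  S5: 0.16 × 0.018 = 0.00288
  S6: 0.54 × 0.064 = 0.03456
  S3: 0.3 × 0.02 = 0.006
Total = 0.04344.
P(S5 | contaminated) = 0.00288/0.04344 ≈ 0.0663
P(S6 | contaminated) = 0.03456/0.04344 ≈ 0.7956
P(S3 | contaminated) = 0.006/0.04344 ≈ 0.1381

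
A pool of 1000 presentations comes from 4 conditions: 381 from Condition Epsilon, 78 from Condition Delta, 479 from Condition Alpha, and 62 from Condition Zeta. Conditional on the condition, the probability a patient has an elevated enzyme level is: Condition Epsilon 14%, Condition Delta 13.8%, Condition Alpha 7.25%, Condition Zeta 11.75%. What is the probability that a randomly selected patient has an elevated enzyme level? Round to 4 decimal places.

0.1061

Prior × likelihood for each hypothesis:
  Condition Epsilon: 0.381 × 0.14 = 0.05334
  Condition Delta: 0.078 × 0.138 = 0.010764
  Condition Alpha: 0.479 × 0.0725 = 0.0347275
  Condition Zeta: 0.062 × 0.1175 = 0.007285
P(elevated) = 0.05334 + 0.010764 + 0.0347275 + 0.007285 = 0.1061165 → 0.1061.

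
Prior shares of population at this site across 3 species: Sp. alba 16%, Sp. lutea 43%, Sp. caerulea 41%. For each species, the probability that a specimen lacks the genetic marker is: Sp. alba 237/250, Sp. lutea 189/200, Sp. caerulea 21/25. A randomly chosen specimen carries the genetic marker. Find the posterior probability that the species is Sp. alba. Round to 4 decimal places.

0.0853

Taking complements, P(marker | each) = Sp. alba 0.052, Sp. lutea 0.055, Sp. caerulea 0.16.
By Bayes' rule, posterior ∝ prior × likelihood:
  Sp. alba: 0.16 × 0.052 = 0.00832
  Sp. lutea: 0.43 × 0.055 = 0.02365
  Sp. caerulea: 0.41 × 0.16 = 0.0656
Normalizing constant = 0.09757.
P(Sp. alba | evidence) = 0.00832 / 0.09757 ≈ 0.0853.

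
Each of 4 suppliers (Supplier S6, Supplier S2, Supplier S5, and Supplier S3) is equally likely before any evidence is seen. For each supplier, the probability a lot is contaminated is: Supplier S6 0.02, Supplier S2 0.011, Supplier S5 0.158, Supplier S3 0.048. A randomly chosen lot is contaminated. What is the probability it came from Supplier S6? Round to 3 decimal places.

0.084

With a uniform prior (1/4 each), posterior ∝ likelihood:
  Supplier S6: 0.02
  Supplier S2: 0.011
  Supplier S5: 0.158
  Supplier S3: 0.048
Total = 0.237.
P(Supplier S6 | evidence) = 0.02 / 0.237 ≈ 0.084.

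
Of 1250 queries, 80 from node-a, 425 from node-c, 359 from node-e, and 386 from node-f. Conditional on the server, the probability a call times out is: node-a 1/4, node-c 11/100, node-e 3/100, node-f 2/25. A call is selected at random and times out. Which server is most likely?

By Bayes' rule, posterior ∝ prior × likelihood:
  node-a: 0.064 × 0.25 = 0.016
  node-c: 0.34 × 0.11 = 0.0374
  node-e: 0.2872 × 0.03 = 0.008616
  node-f: 0.3088 × 0.08 = 0.024704
Sum = 0.08672.
Largest term belongs to node-c, so node-c is most probable.

node-c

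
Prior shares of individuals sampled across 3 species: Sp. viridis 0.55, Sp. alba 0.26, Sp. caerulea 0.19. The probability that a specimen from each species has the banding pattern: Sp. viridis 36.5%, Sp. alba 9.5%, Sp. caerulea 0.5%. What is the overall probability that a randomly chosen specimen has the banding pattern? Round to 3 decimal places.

Unnormalized posteriors (prior × likelihood):
  Sp. viridis: 0.55 × 0.365 = 0.20075
  Sp. alba: 0.26 × 0.095 = 0.0247
  Sp. caerulea: 0.19 × 0.005 = 0.00095
P(banded) = 0.20075 + 0.0247 + 0.00095 = 0.2264 → 0.226.

0.226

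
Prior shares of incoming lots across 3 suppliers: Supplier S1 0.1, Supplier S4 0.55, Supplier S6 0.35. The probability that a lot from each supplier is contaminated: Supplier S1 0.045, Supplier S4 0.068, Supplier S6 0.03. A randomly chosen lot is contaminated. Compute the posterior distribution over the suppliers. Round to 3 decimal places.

Supplier S1 0.086, Supplier S4 0.714, Supplier S6 0.200

Prior × likelihood for each hypothesis:
  Supplier S1: 0.1 × 0.045 = 0.0045
  Supplier S4: 0.55 × 0.068 = 0.0374
  Supplier S6: 0.35 × 0.03 = 0.0105
Sum = 0.0524.
P(Supplier S1 | contaminated) = 0.0045/0.0524 ≈ 0.086
P(Supplier S4 | contaminated) = 0.0374/0.0524 ≈ 0.714
P(Supplier S6 | contaminated) = 0.0105/0.0524 ≈ 0.200
(Check: 0.086+0.714+0.200 = 1.000.)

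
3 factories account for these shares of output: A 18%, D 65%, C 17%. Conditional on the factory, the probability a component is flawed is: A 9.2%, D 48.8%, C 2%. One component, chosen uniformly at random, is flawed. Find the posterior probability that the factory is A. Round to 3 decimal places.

0.049

Prior × likelihood for each hypothesis:
  A: 0.18 × 0.092 = 0.01656
  D: 0.65 × 0.488 = 0.3172
  C: 0.17 × 0.02 = 0.0034
Normalizing constant = 0.33716.
P(A | evidence) = 0.01656 / 0.33716 ≈ 0.049.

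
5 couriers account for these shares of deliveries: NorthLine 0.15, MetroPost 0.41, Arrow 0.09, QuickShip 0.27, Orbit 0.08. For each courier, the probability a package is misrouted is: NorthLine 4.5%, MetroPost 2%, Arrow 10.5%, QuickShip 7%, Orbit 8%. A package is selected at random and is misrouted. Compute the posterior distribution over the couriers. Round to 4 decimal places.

Prior × likelihood for each hypothesis:
  NorthLine: 0.15 × 0.045 = 0.00675
  MetroPost: 0.41 × 0.02 = 0.0082
  Arrow: 0.09 × 0.105 = 0.00945
  QuickShip: 0.27 × 0.07 = 0.0189
  Orbit: 0.08 × 0.08 = 0.0064
Sum = 0.0497.
P(NorthLine | misrouted) = 0.00675/0.0497 ≈ 0.1358
P(MetroPost | misrouted) = 0.0082/0.0497 ≈ 0.1650
P(Arrow | misrouted) = 0.00945/0.0497 ≈ 0.1901
P(QuickShip | misrouted) = 0.0189/0.0497 ≈ 0.3803
P(Orbit | misrouted) = 0.0064/0.0497 ≈ 0.1288

NorthLine 0.1358, MetroPost 0.1650, Arrow 0.1901, QuickShip 0.3803, Orbit 0.1288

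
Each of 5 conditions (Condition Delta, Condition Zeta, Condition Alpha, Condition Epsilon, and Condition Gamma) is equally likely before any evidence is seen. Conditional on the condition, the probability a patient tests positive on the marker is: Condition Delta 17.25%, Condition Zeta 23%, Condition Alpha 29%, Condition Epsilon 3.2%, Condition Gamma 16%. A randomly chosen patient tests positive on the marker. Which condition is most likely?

With a uniform prior (1/5 each), posterior ∝ likelihood:
  Condition Delta: 0.1725
  Condition Zeta: 0.23
  Condition Alpha: 0.29
  Condition Epsilon: 0.032
  Condition Gamma: 0.16
Normalizing constant = 0.8845.
Largest term belongs to Condition Alpha, so Condition Alpha is most probable.

Condition Alpha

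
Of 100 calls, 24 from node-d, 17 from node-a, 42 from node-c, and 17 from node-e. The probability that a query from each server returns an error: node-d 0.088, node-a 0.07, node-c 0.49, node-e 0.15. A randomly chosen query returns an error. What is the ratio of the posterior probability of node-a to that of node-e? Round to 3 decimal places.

0.467

By Bayes' rule, posterior ∝ prior × likelihood:
  node-d: 0.24 × 0.088 = 0.02112
  node-a: 0.17 × 0.07 = 0.0119
  node-c: 0.42 × 0.49 = 0.2058
  node-e: 0.17 × 0.15 = 0.0255
Total = 0.26432.
The ratio is 0.0119 / 0.0255 (the normalizer cancels) = 0.467.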